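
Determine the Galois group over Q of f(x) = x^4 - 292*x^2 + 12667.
Gal(K/Q) = V_4 (Klein four-group, Z/2Z × Z/2Z)

f factors as (x^2 - 53)(x^2 - 239), so the splitting field is K = Q(sqrt(53), sqrt(239)). The elements 53, 239, 12667 are all non-squares in Q, so sqrt(53) and sqrt(239) generate independent quadratic extensions. Thus [K:Q] = 4 and Gal(K/Q) is generated by the two order-2 automorphisms sqrt(53) ↦ -sqrt(53) and sqrt(239) ↦ -sqrt(239), giving V_4.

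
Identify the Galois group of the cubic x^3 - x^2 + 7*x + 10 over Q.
Gal(K/Q) = S_3 (symmetric group of order 6)

Compute the discriminant of x^3 + (-1)*x^2 + (7)*x + (10): Δ = -5243. Since Δ is not a rational square, the Galois group is not contained in A_3; it must be the full S_3 (irreducibility of the cubic rules out anything smaller).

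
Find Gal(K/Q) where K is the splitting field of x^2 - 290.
Gal(K/Q) = Z/2Z (cyclic of order 2)

x^2 - 290 is irreducible over Q since 290 is not a rational square. The splitting field Q(sqrt(290)) has degree 2 over Q, and its unique nontrivial automorphism is sqrt(290) ↦ -sqrt(290). Hence Gal(Q(sqrt(290))/Q) = Z/2Z.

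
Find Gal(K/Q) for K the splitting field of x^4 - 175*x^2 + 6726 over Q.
Gal(K/Q) = V_4 (Klein four-group, Z/2Z × Z/2Z)

f factors as (x^2 - 118)(x^2 - 57), so the splitting field is K = Q(sqrt(118), sqrt(57)). The elements 118, 57, 6726 are all non-squares in Q, so sqrt(118) and sqrt(57) generate independent quadratic extensions. Thus [K:Q] = 4 and Gal(K/Q) is generated by the two order-2 automorphisms sqrt(118) ↦ -sqrt(118) and sqrt(57) ↦ -sqrt(57), giving V_4.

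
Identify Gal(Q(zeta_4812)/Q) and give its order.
|Gal(Q(zeta_4812)/Q)| = phi(4812) = 1600; group ≅ (Z/4812Z)^* ≅ Z/2Z × Z/2Z × Z/400Z

The n-th cyclotomic polynomial Φ_4812(x) is the minimal polynomial of zeta_4812 over Q and has degree phi(4812) = 1600. So Q(zeta_4812) is a degree-1600 Galois extension with Galois group (Z/4812Z)^*. By CRT, (Z/4812Z)^* ≅ (Z/4Z)^* × (Z/3Z)^* × (Z/401Z)^*. Each prime-power unit group is (Z/4Z)^* ≅ Z/2Z; (Z/3Z)^* ≅ Z/2Z; (Z/401Z)^* ≅ Z/400Z. Hence Gal(Q(zeta_4812)/Q) ≅ Z/2Z × Z/2Z × Z/400Z.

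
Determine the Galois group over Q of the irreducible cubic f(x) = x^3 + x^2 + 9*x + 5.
Gal(K/Q) = S_3 (symmetric group of order 6)

Compute the discriminant of x^3 + (1)*x^2 + (9)*x + (5): Δ = -2720. Since Δ is not a rational square, the Galois group is not contained in A_3; it must be the full S_3 (irreducibility of the cubic rules out anything smaller).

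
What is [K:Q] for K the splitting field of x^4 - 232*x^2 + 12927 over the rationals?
[K:Q] = 4

f factors as (x^2 - 139)(x^2 - 93); the splitting field is K = Q(sqrt(139), sqrt(93)). Since 139, 93, and 12927 are all non-squares in Q, the three subfields Q(sqrt(139)), Q(sqrt(93)), Q(sqrt(12927)) are distinct degree-2 extensions, so [K:Q] = 4 (Klein four Galois group).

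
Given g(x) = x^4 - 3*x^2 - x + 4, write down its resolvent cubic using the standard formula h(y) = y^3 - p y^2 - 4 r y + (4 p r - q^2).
h(y) = y^3 + 3*y^2 - 16*y - 49

Identify coefficients: p = -3, q = -1, r = 4.
Plug into h(y) = y^3 - p y^2 - 4 r y + (4 p r - q^2):
  h(y) = y^3 - (-3) y^2 - 4*(4) y + (4*(-3)*(4) - (-1)^2)
       = y^3 + (3) y^2 + (-16) y + (-49).
Simplifying: h(y) = y^3 + 3*y^2 - 16*y - 49.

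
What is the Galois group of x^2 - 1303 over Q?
Gal(K/Q) = Z/2Z (cyclic of order 2)

x^2 - 1303 is irreducible over Q since 1303 is not a rational square. The splitting field Q(sqrt(1303)) has degree 2 over Q, and its unique nontrivial automorphism is sqrt(1303) ↦ -sqrt(1303). Hence Gal(Q(sqrt(1303))/Q) = Z/2Z.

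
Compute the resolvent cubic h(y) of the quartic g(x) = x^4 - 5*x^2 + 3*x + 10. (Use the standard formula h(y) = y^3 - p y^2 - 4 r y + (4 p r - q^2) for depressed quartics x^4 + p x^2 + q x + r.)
h(y) = y^3 + 5*y^2 - 40*y - 209

Identify coefficients: p = -5, q = 3, r = 10.
Plug into h(y) = y^3 - p y^2 - 4 r y + (4 p r - q^2):
  h(y) = y^3 - (-5) y^2 - 4*(10) y + (4*(-5)*(10) - (3)^2)
       = y^3 + (5) y^2 + (-40) y + (-209).
Simplifying: h(y) = y^3 + 5*y^2 - 40*y - 209.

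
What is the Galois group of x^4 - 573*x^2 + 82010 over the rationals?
Gal(K/Q) = V_4 (Klein four-group, Z/2Z × Z/2Z)

f factors as (x^2 - 295)(x^2 - 278), so the splitting field is K = Q(sqrt(295), sqrt(278)). The elements 295, 278, 82010 are all non-squares in Q, so sqrt(295) and sqrt(278) generate independent quadratic extensions. Thus [K:Q] = 4 and Gal(K/Q) is generated by the two order-2 automorphisms sqrt(295) ↦ -sqrt(295) and sqrt(278) ↦ -sqrt(278), giving V_4.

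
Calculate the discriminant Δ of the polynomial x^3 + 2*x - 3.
Δ = -275

For a depressed cubic x^3 + p x + q the discriminant is Δ = -4 p^3 - 27 q^2 = -4*(2)^3 - 27*(-3)^2 = -32 - 243 = -275.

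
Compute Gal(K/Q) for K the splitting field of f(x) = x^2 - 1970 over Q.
Gal(K/Q) = Z/2Z (cyclic of order 2)

x^2 - 1970 is irreducible over Q since 1970 is not a rational square. The splitting field Q(sqrt(1970)) has degree 2 over Q, and its unique nontrivial automorphism is sqrt(1970) ↦ -sqrt(1970). Hence Gal(Q(sqrt(1970))/Q) = Z/2Z.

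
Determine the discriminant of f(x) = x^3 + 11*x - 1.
Δ = -5351

For a depressed cubic x^3 + p x + q the discriminant is Δ = -4 p^3 - 27 q^2 = -4*(11)^3 - 27*(-1)^2 = -5324 - 27 = -5351.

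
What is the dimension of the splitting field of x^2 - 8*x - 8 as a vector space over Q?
[K:Q] = 2

The discriminant of x^2 + (-8)*x + (-8) is b^2 - 4c = 64 - (-32) = 96. Since 96 is not a perfect square in Q, the polynomial is irreducible over Q. Its two roots generate a degree-2 extension, so [K:Q] = 2.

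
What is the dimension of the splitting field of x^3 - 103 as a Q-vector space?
[K:Q] = 6

x^3 - 103 has one real root r = 103^(1/3) and two complex roots r*zeta_3, r*zeta_3^2 where zeta_3 = e^(2*pi*i/3). The splitting field is Q(r, zeta_3). [Q(r):Q] = 3 and [Q(zeta_3):Q] = 2 with gcd = 1, so [Q(r, zeta_3):Q] = 3 * 2 = 6.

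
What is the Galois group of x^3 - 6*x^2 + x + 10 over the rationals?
Gal(K/Q) = S_3 (symmetric group of order 6)

Compute the discriminant of x^3 + (-6)*x^2 + (1)*x + (10): Δ = 4892. Since Δ is not a rational square, the Galois group is not contained in A_3; it must be the full S_3 (irreducibility of the cubic rules out anything smaller).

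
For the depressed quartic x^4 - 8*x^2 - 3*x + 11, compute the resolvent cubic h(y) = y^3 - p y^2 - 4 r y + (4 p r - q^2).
h(y) = y^3 + 8*y^2 - 44*y - 361

Identify coefficients: p = -8, q = -3, r = 11.
Plug into h(y) = y^3 - p y^2 - 4 r y + (4 p r - q^2):
  h(y) = y^3 - (-8) y^2 - 4*(11) y + (4*(-8)*(11) - (-3)^2)
       = y^3 + (8) y^2 + (-44) y + (-361).
Simplifying: h(y) = y^3 + 8*y^2 - 44*y - 361.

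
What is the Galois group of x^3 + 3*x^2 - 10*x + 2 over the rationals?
Gal(K/Q) = S_3 (symmetric group of order 6)

Compute the discriminant of x^3 + (3)*x^2 + (-10)*x + (2): Δ = 3496. Since Δ is not a rational square, the Galois group is not contained in A_3; it must be the full S_3 (irreducibility of the cubic rules out anything smaller).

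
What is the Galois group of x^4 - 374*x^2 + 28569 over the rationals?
Gal(K/Q) = V_4 (Klein four-group, Z/2Z × Z/2Z)

f factors as (x^2 - 267)(x^2 - 107), so the splitting field is K = Q(sqrt(267), sqrt(107)). The elements 267, 107, 28569 are all non-squares in Q, so sqrt(267) and sqrt(107) generate independent quadratic extensions. Thus [K:Q] = 4 and Gal(K/Q) is generated by the two order-2 automorphisms sqrt(267) ↦ -sqrt(267) and sqrt(107) ↦ -sqrt(107), giving V_4.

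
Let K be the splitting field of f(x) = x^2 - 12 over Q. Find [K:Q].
[K:Q] = 2

The discriminant of x^2 + (0)*x + (-12) is b^2 - 4c = 0 - (-48) = 48. Since 48 is not a perfect square in Q, the polynomial is irreducible over Q. Its two roots generate a degree-2 extension, so [K:Q] = 2.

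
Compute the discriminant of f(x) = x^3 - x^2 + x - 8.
Δ = -1619

For x^3 + a x^2 + b x + c the discriminant is Δ = 18 a b c - 4 a^3 c + a^2 b^2 - 4 b^3 - 27 c^2.
Plug a = -1, b = 1, c = -8:
  18*(-1)*(1)*(-8) - 4*(-1)^3*(-8) + (-1)^2*(1)^2 - 4*(1)^3 - 27*(-8)^2
  = 144 + (-32) + 1 + (-4) + (-1728)
  = -1619.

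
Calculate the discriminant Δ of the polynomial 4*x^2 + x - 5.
Δ = 81

For a quadratic a x^2 + b x + c the discriminant is Δ = b^2 - 4ac = (1)^2 - 4*(4)*(-5) = 1 - (-80) = 81.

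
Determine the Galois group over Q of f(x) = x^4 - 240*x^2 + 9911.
Gal(K/Q) = V_4 (Klein four-group, Z/2Z × Z/2Z)

f factors as (x^2 - 187)(x^2 - 53), so the splitting field is K = Q(sqrt(187), sqrt(53)). The elements 187, 53, 9911 are all non-squares in Q, so sqrt(187) and sqrt(53) generate independent quadratic extensions. Thus [K:Q] = 4 and Gal(K/Q) is generated by the two order-2 automorphisms sqrt(187) ↦ -sqrt(187) and sqrt(53) ↦ -sqrt(53), giving V_4.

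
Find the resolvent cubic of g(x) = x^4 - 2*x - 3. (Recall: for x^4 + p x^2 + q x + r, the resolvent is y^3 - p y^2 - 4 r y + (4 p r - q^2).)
h(y) = y^3 + 12*y - 4

Identify coefficients: p = 0, q = -2, r = -3.
Plug into h(y) = y^3 - p y^2 - 4 r y + (4 p r - q^2):
  h(y) = y^3 - (0) y^2 - 4*(-3) y + (4*(0)*(-3) - (-2)^2)
       = y^3 + (0) y^2 + (12) y + (-4).
Simplifying: h(y) = y^3 + 12*y - 4.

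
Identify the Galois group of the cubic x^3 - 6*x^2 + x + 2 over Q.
Gal(K/Q) = S_3 (symmetric group of order 6)

Compute the discriminant of x^3 + (-6)*x^2 + (1)*x + (2): Δ = 1436. Since Δ is not a rational square, the Galois group is not contained in A_3; it must be the full S_3 (irreducibility of the cubic rules out anything smaller).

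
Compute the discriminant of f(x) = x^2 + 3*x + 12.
Δ = -39

For a quadratic a x^2 + b x + c the discriminant is Δ = b^2 - 4ac = (3)^2 - 4*(1)*(12) = 9 - (48) = -39.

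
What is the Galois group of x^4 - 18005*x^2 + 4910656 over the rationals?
Gal(K/Q) = Z/2Z (cyclic of order 2)

f factors as (x^2 - 17728)(x^2 - 277), so the splitting field is K = Q(sqrt(17728), sqrt(277)). The squarefree part of 17728 is 277 and the squarefree part of 277 is also 277, so sqrt(17728) and sqrt(277) are both rational multiples of sqrt(277). Hence Q(sqrt(17728)) = Q(sqrt(277)) = Q(sqrt(277)), and the splitting field collapses to a single degree-2 extension with Galois group Z/2Z.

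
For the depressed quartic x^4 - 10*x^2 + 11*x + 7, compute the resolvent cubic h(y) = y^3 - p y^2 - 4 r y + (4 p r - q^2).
h(y) = y^3 + 10*y^2 - 28*y - 401

Identify coefficients: p = -10, q = 11, r = 7.
Plug into h(y) = y^3 - p y^2 - 4 r y + (4 p r - q^2):
  h(y) = y^3 - (-10) y^2 - 4*(7) y + (4*(-10)*(7) - (11)^2)
       = y^3 + (10) y^2 + (-28) y + (-401).
Simplifying: h(y) = y^3 + 10*y^2 - 28*y - 401.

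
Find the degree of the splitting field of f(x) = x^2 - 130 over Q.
[K:Q] = 2

The polynomial x^2 - 130 is irreducible over Q since 130 is not a perfect square. Its splitting field is Q(sqrt(130)), which has degree 2 over Q.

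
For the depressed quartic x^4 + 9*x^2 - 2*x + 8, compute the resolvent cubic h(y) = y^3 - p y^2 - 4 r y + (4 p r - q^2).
h(y) = y^3 - 9*y^2 - 32*y + 284

Identify coefficients: p = 9, q = -2, r = 8.
Plug into h(y) = y^3 - p y^2 - 4 r y + (4 p r - q^2):
  h(y) = y^3 - (9) y^2 - 4*(8) y + (4*(9)*(8) - (-2)^2)
       = y^3 + (-9) y^2 + (-32) y + (284).
Simplifying: h(y) = y^3 - 9*y^2 - 32*y + 284.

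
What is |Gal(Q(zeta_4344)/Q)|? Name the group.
|Gal(Q(zeta_4344)/Q)| = phi(4344) = 1440; group ≅ (Z/4344Z)^* ≅ Z/2Z × Z/2Z × Z/2Z × Z/180Z

The n-th cyclotomic polynomial Φ_4344(x) is the minimal polynomial of zeta_4344 over Q and has degree phi(4344) = 1440. So Q(zeta_4344) is a degree-1440 Galois extension with Galois group (Z/4344Z)^*. By CRT, (Z/4344Z)^* ≅ (Z/8Z)^* × (Z/3Z)^* × (Z/181Z)^*. Each prime-power unit group is (Z/8Z)^* ≅ Z/2Z × Z/2Z; (Z/3Z)^* ≅ Z/2Z; (Z/181Z)^* ≅ Z/180Z. Hence Gal(Q(zeta_4344)/Q) ≅ Z/2Z × Z/2Z × Z/2Z × Z/180Z.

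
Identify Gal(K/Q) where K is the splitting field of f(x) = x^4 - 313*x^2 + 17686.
Gal(K/Q) = V_4 (Klein four-group, Z/2Z × Z/2Z)

f factors as (x^2 - 239)(x^2 - 74), so the splitting field is K = Q(sqrt(239), sqrt(74)). The elements 239, 74, 17686 are all non-squares in Q, so sqrt(239) and sqrt(74) generate independent quadratic extensions. Thus [K:Q] = 4 and Gal(K/Q) is generated by the two order-2 automorphisms sqrt(239) ↦ -sqrt(239) and sqrt(74) ↦ -sqrt(74), giving V_4.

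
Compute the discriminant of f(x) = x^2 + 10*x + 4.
Δ = 84

For a quadratic a x^2 + b x + c the discriminant is Δ = b^2 - 4ac = (10)^2 - 4*(1)*(4) = 100 - (16) = 84.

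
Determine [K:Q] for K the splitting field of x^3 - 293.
[K:Q] = 6

x^3 - 293 has one real root r = 293^(1/3) and two complex roots r*zeta_3, r*zeta_3^2 where zeta_3 = e^(2*pi*i/3). The splitting field is Q(r, zeta_3). [Q(r):Q] = 3 and [Q(zeta_3):Q] = 2 with gcd = 1, so [Q(r, zeta_3):Q] = 3 * 2 = 6.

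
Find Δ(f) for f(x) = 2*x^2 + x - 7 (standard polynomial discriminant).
Δ = 57

For a quadratic a x^2 + b x + c the discriminant is Δ = b^2 - 4ac = (1)^2 - 4*(2)*(-7) = 1 - (-56) = 57.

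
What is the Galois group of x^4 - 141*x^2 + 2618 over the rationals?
Gal(K/Q) = V_4 (Klein four-group, Z/2Z × Z/2Z)

f factors as (x^2 - 22)(x^2 - 119), so the splitting field is K = Q(sqrt(22), sqrt(119)). The elements 22, 119, 2618 are all non-squares in Q, so sqrt(22) and sqrt(119) generate independent quadratic extensions. Thus [K:Q] = 4 and Gal(K/Q) is generated by the two order-2 automorphisms sqrt(22) ↦ -sqrt(22) and sqrt(119) ↦ -sqrt(119), giving V_4.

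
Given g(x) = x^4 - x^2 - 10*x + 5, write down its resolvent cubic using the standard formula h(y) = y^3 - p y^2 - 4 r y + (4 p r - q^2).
h(y) = y^3 + y^2 - 20*y - 120

Identify coefficients: p = -1, q = -10, r = 5.
Plug into h(y) = y^3 - p y^2 - 4 r y + (4 p r - q^2):
  h(y) = y^3 - (-1) y^2 - 4*(5) y + (4*(-1)*(5) - (-10)^2)
       = y^3 + (1) y^2 + (-20) y + (-120).
Simplifying: h(y) = y^3 + y^2 - 20*y - 120.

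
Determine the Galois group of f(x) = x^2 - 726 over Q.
Gal(K/Q) = Z/2Z (cyclic of order 2)

x^2 - 726 is irreducible over Q since 726 is not a rational square. The splitting field Q(sqrt(726)) has degree 2 over Q, and its unique nontrivial automorphism is sqrt(726) ↦ -sqrt(726). Hence Gal(Q(sqrt(726))/Q) = Z/2Z.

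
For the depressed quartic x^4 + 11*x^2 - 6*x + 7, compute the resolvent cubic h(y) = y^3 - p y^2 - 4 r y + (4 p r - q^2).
h(y) = y^3 - 11*y^2 - 28*y + 272

Identify coefficients: p = 11, q = -6, r = 7.
Plug into h(y) = y^3 - p y^2 - 4 r y + (4 p r - q^2):
  h(y) = y^3 - (11) y^2 - 4*(7) y + (4*(11)*(7) - (-6)^2)
       = y^3 + (-11) y^2 + (-28) y + (272).
Simplifying: h(y) = y^3 - 11*y^2 - 28*y + 272.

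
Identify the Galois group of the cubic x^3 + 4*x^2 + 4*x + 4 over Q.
Gal(K/Q) = S_3 (symmetric group of order 6)

Compute the discriminant of x^3 + (4)*x^2 + (4)*x + (4): Δ = -304. Since Δ is not a rational square, the Galois group is not contained in A_3; it must be the full S_3 (irreducibility of the cubic rules out anything smaller).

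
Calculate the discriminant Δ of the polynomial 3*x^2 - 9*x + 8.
Δ = -15

For a quadratic a x^2 + b x + c the discriminant is Δ = b^2 - 4ac = (-9)^2 - 4*(3)*(8) = 81 - (96) = -15.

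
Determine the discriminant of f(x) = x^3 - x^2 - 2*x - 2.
Δ = -152

For x^3 + a x^2 + b x + c the discriminant is Δ = 18 a b c - 4 a^3 c + a^2 b^2 - 4 b^3 - 27 c^2.
Plug a = -1, b = -2, c = -2:
  18*(-1)*(-2)*(-2) - 4*(-1)^3*(-2) + (-1)^2*(-2)^2 - 4*(-2)^3 - 27*(-2)^2
  = -72 + (-8) + 4 + (32) + (-108)
  = -152.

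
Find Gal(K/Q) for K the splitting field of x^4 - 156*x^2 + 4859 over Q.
Gal(K/Q) = V_4 (Klein four-group, Z/2Z × Z/2Z)

f factors as (x^2 - 113)(x^2 - 43), so the splitting field is K = Q(sqrt(113), sqrt(43)). The elements 113, 43, 4859 are all non-squares in Q, so sqrt(113) and sqrt(43) generate independent quadratic extensions. Thus [K:Q] = 4 and Gal(K/Q) is generated by the two order-2 automorphisms sqrt(113) ↦ -sqrt(113) and sqrt(43) ↦ -sqrt(43), giving V_4.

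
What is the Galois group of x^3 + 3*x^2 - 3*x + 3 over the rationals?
Gal(K/Q) = S_3 (symmetric group of order 6)

Compute the discriminant of x^3 + (3)*x^2 + (-3)*x + (3): Δ = -864. Since Δ is not a rational square, the Galois group is not contained in A_3; it must be the full S_3 (irreducibility of the cubic rules out anything smaller).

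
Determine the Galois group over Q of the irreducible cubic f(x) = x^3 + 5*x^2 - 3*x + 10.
Gal(K/Q) = S_3 (symmetric group of order 6)

Compute the discriminant of x^3 + (5)*x^2 + (-3)*x + (10): Δ = -10067. Since Δ is not a rational square, the Galois group is not contained in A_3; it must be the full S_3 (irreducibility of the cubic rules out anything smaller).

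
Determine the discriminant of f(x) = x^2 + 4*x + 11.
Δ = -28

For a quadratic a x^2 + b x + c the discriminant is Δ = b^2 - 4ac = (4)^2 - 4*(1)*(11) = 16 - (44) = -28.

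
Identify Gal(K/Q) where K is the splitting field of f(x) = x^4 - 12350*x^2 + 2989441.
Gal(K/Q) = Z/2Z (cyclic of order 2)

f factors as (x^2 - 12103)(x^2 - 247), so the splitting field is K = Q(sqrt(12103), sqrt(247)). The squarefree part of 12103 is 247 and the squarefree part of 247 is also 247, so sqrt(12103) and sqrt(247) are both rational multiples of sqrt(247). Hence Q(sqrt(12103)) = Q(sqrt(247)) = Q(sqrt(247)), and the splitting field collapses to a single degree-2 extension with Galois group Z/2Z.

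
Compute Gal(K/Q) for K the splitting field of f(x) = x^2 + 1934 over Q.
Gal(K/Q) = Z/2Z (cyclic of order 2)

x^2 + 1934 is irreducible over Q since -1934 is not a rational square. The splitting field Q(sqrt(-1934)) has degree 2 over Q, and its unique nontrivial automorphism is sqrt(-1934) ↦ -sqrt(-1934). Hence Gal(Q(sqrt(-1934))/Q) = Z/2Z.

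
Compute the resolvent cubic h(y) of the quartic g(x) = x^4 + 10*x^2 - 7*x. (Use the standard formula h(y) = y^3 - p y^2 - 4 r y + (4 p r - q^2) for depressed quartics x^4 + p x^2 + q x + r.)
h(y) = y^3 - 10*y^2 - 49

Identify coefficients: p = 10, q = -7, r = 0.
Plug into h(y) = y^3 - p y^2 - 4 r y + (4 p r - q^2):
  h(y) = y^3 - (10) y^2 - 4*(0) y + (4*(10)*(0) - (-7)^2)
       = y^3 + (-10) y^2 + (0) y + (-49).
Simplifying: h(y) = y^3 - 10*y^2 - 49.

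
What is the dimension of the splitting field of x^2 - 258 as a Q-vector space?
[K:Q] = 2

The polynomial x^2 - 258 is irreducible over Q since 258 is not a perfect square. Its splitting field is Q(sqrt(258)), which has degree 2 over Q.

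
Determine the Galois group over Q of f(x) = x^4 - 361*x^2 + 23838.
Gal(K/Q) = V_4 (Klein four-group, Z/2Z × Z/2Z)

f factors as (x^2 - 274)(x^2 - 87), so the splitting field is K = Q(sqrt(274), sqrt(87)). The elements 274, 87, 23838 are all non-squares in Q, so sqrt(274) and sqrt(87) generate independent quadratic extensions. Thus [K:Q] = 4 and Gal(K/Q) is generated by the two order-2 automorphisms sqrt(274) ↦ -sqrt(274) and sqrt(87) ↦ -sqrt(87), giving V_4.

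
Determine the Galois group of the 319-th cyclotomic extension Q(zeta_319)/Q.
|Gal(Q(zeta_319)/Q)| = phi(319) = 280; group ≅ (Z/319Z)^* ≅ Z/10Z × Z/28Z

The n-th cyclotomic polynomial Φ_319(x) is the minimal polynomial of zeta_319 over Q and has degree phi(319) = 280. So Q(zeta_319) is a degree-280 Galois extension with Galois group (Z/319Z)^*. By CRT, (Z/319Z)^* ≅ (Z/11Z)^* × (Z/29Z)^*. Each prime-power unit group is (Z/11Z)^* ≅ Z/10Z; (Z/29Z)^* ≅ Z/28Z. Hence Gal(Q(zeta_319)/Q) ≅ Z/10Z × Z/28Z.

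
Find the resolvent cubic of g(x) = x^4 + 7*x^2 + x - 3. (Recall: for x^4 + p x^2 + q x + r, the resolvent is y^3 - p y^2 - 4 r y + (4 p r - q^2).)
h(y) = y^3 - 7*y^2 + 12*y - 85

Identify coefficients: p = 7, q = 1, r = -3.
Plug into h(y) = y^3 - p y^2 - 4 r y + (4 p r - q^2):
  h(y) = y^3 - (7) y^2 - 4*(-3) y + (4*(7)*(-3) - (1)^2)
       = y^3 + (-7) y^2 + (12) y + (-85).
Simplifying: h(y) = y^3 - 7*y^2 + 12*y - 85.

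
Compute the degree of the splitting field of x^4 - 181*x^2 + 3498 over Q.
[K:Q] = 4

f factors as (x^2 - 22)(x^2 - 159); the splitting field is K = Q(sqrt(22), sqrt(159)). Since 22, 159, and 3498 are all non-squares in Q, the three subfields Q(sqrt(22)), Q(sqrt(159)), Q(sqrt(3498)) are distinct degree-2 extensions, so [K:Q] = 4 (Klein four Galois group).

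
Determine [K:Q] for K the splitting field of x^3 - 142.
[K:Q] = 6

x^3 - 142 has one real root r = 142^(1/3) and two complex roots r*zeta_3, r*zeta_3^2 where zeta_3 = e^(2*pi*i/3). The splitting field is Q(r, zeta_3). [Q(r):Q] = 3 and [Q(zeta_3):Q] = 2 with gcd = 1, so [Q(r, zeta_3):Q] = 3 * 2 = 6.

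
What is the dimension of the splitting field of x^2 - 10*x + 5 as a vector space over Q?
[K:Q] = 2

The discriminant of x^2 + (-10)*x + (5) is b^2 - 4c = 100 - (20) = 80. Since 80 is not a perfect square in Q, the polynomial is irreducible over Q. Its two roots generate a degree-2 extension, so [K:Q] = 2.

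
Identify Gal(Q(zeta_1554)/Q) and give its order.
|Gal(Q(zeta_1554)/Q)| = phi(1554) = 432; group ≅ (Z/1554Z)^* ≅ Z/2Z × Z/6Z × Z/36Z

The n-th cyclotomic polynomial Φ_1554(x) is the minimal polynomial of zeta_1554 over Q and has degree phi(1554) = 432. So Q(zeta_1554) is a degree-432 Galois extension with Galois group (Z/1554Z)^*. By CRT, (Z/1554Z)^* ≅ (Z/2Z)^* × (Z/3Z)^* × (Z/7Z)^* × (Z/37Z)^*. Each prime-power unit group is (Z/2Z)^* ≅ trivial group (order 1); (Z/3Z)^* ≅ Z/2Z; (Z/7Z)^* ≅ Z/6Z; (Z/37Z)^* ≅ Z/36Z. Hence Gal(Q(zeta_1554)/Q) ≅ Z/2Z × Z/6Z × Z/36Z.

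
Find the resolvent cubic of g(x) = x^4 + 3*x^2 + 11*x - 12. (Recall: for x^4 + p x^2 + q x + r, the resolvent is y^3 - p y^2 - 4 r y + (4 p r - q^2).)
h(y) = y^3 - 3*y^2 + 48*y - 265

Identify coefficients: p = 3, q = 11, r = -12.
Plug into h(y) = y^3 - p y^2 - 4 r y + (4 p r - q^2):
  h(y) = y^3 - (3) y^2 - 4*(-12) y + (4*(3)*(-12) - (11)^2)
       = y^3 + (-3) y^2 + (48) y + (-265).
Simplifying: h(y) = y^3 - 3*y^2 + 48*y - 265.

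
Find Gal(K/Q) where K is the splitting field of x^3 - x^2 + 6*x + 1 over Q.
Gal(K/Q) = S_3 (symmetric group of order 6)

Compute the discriminant of x^3 + (-1)*x^2 + (6)*x + (1): Δ = -959. Since Δ is not a rational square, the Galois group is not contained in A_3; it must be the full S_3 (irreducibility of the cubic rules out anything smaller).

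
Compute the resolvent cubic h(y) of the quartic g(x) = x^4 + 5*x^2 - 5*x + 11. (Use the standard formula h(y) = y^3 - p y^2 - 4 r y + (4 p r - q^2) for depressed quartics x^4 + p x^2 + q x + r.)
h(y) = y^3 - 5*y^2 - 44*y + 195

Identify coefficients: p = 5, q = -5, r = 11.
Plug into h(y) = y^3 - p y^2 - 4 r y + (4 p r - q^2):
  h(y) = y^3 - (5) y^2 - 4*(11) y + (4*(5)*(11) - (-5)^2)
       = y^3 + (-5) y^2 + (-44) y + (195).
Simplifying: h(y) = y^3 - 5*y^2 - 44*y + 195.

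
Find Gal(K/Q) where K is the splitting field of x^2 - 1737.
Gal(K/Q) = Z/2Z (cyclic of order 2)

x^2 - 1737 is irreducible over Q since 1737 is not a rational square. The splitting field Q(sqrt(1737)) has degree 2 over Q, and its unique nontrivial automorphism is sqrt(1737) ↦ -sqrt(1737). Hence Gal(Q(sqrt(1737))/Q) = Z/2Z.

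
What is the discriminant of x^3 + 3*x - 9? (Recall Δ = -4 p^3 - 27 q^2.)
Δ = -2295

For a depressed cubic x^3 + p x + q the discriminant is Δ = -4 p^3 - 27 q^2 = -4*(3)^3 - 27*(-9)^2 = -108 - 2187 = -2295.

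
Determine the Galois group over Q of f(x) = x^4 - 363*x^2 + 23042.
Gal(K/Q) = V_4 (Klein four-group, Z/2Z × Z/2Z)

f factors as (x^2 - 82)(x^2 - 281), so the splitting field is K = Q(sqrt(82), sqrt(281)). The elements 82, 281, 23042 are all non-squares in Q, so sqrt(82) and sqrt(281) generate independent quadratic extensions. Thus [K:Q] = 4 and Gal(K/Q) is generated by the two order-2 automorphisms sqrt(82) ↦ -sqrt(82) and sqrt(281) ↦ -sqrt(281), giving V_4.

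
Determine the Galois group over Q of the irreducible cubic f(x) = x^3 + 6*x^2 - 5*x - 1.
Gal(K/Q) = S_3 (symmetric group of order 6)

Compute the discriminant of x^3 + (6)*x^2 + (-5)*x + (-1): Δ = 2777. Since Δ is not a rational square, the Galois group is not contained in A_3; it must be the full S_3 (irreducibility of the cubic rules out anything smaller).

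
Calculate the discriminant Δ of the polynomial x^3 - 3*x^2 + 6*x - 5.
Δ = -135

For x^3 + a x^2 + b x + c the discriminant is Δ = 18 a b c - 4 a^3 c + a^2 b^2 - 4 b^3 - 27 c^2.
Plug a = -3, b = 6, c = -5:
  18*(-3)*(6)*(-5) - 4*(-3)^3*(-5) + (-3)^2*(6)^2 - 4*(6)^3 - 27*(-5)^2
  = 1620 + (-540) + 324 + (-864) + (-675)
  = -135.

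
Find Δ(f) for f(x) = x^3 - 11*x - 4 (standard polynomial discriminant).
Δ = 4892

For a depressed cubic x^3 + p x + q the discriminant is Δ = -4 p^3 - 27 q^2 = -4*(-11)^3 - 27*(-4)^2 = 5324 - 432 = 4892.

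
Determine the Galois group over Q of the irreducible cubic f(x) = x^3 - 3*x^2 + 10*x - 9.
Gal(K/Q) = S_3 (symmetric group of order 6)

Compute the discriminant of x^3 + (-3)*x^2 + (10)*x + (-9): Δ = -1399. Since Δ is not a rational square, the Galois group is not contained in A_3; it must be the full S_3 (irreducibility of the cubic rules out anything smaller).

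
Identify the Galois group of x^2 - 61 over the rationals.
Gal(K/Q) = Z/2Z (cyclic of order 2)

x^2 - 61 is irreducible over Q since 61 is not a rational square. The splitting field Q(sqrt(61)) has degree 2 over Q, and its unique nontrivial automorphism is sqrt(61) ↦ -sqrt(61). Hence Gal(Q(sqrt(61))/Q) = Z/2Z.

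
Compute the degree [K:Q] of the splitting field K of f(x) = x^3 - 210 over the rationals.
[K:Q] = 6

x^3 - 210 has one real root r = 210^(1/3) and two complex roots r*zeta_3, r*zeta_3^2 where zeta_3 = e^(2*pi*i/3). The splitting field is Q(r, zeta_3). [Q(r):Q] = 3 and [Q(zeta_3):Q] = 2 with gcd = 1, so [Q(r, zeta_3):Q] = 3 * 2 = 6.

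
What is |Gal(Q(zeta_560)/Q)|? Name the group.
|Gal(Q(zeta_560)/Q)| = phi(560) = 192; group ≅ (Z/560Z)^* ≅ Z/2Z × Z/4Z × Z/4Z × Z/6Z

The n-th cyclotomic polynomial Φ_560(x) is the minimal polynomial of zeta_560 over Q and has degree phi(560) = 192. So Q(zeta_560) is a degree-192 Galois extension with Galois group (Z/560Z)^*. By CRT, (Z/560Z)^* ≅ (Z/16Z)^* × (Z/5Z)^* × (Z/7Z)^*. Each prime-power unit group is (Z/16Z)^* ≅ Z/2Z × Z/4Z; (Z/5Z)^* ≅ Z/4Z; (Z/7Z)^* ≅ Z/6Z. Hence Gal(Q(zeta_560)/Q) ≅ Z/2Z × Z/4Z × Z/4Z × Z/6Z.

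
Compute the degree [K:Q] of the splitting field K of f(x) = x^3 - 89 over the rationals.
[K:Q] = 6

x^3 - 89 has one real root r = 89^(1/3) and two complex roots r*zeta_3, r*zeta_3^2 where zeta_3 = e^(2*pi*i/3). The splitting field is Q(r, zeta_3). [Q(r):Q] = 3 and [Q(zeta_3):Q] = 2 with gcd = 1, so [Q(r, zeta_3):Q] = 3 * 2 = 6.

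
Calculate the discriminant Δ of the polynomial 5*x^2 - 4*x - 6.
Δ = 136

For a quadratic a x^2 + b x + c the discriminant is Δ = b^2 - 4ac = (-4)^2 - 4*(5)*(-6) = 16 - (-120) = 136.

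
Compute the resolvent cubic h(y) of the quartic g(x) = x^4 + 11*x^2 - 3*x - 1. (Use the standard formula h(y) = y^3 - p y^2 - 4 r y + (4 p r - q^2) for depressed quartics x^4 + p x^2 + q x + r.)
h(y) = y^3 - 11*y^2 + 4*y - 53

Identify coefficients: p = 11, q = -3, r = -1.
Plug into h(y) = y^3 - p y^2 - 4 r y + (4 p r - q^2):
  h(y) = y^3 - (11) y^2 - 4*(-1) y + (4*(11)*(-1) - (-3)^2)
       = y^3 + (-11) y^2 + (4) y + (-53).
Simplifying: h(y) = y^3 - 11*y^2 + 4*y - 53.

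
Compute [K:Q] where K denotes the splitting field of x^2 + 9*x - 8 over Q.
[K:Q] = 2

The discriminant of x^2 + (9)*x + (-8) is b^2 - 4c = 81 - (-32) = 113. Since 113 is not a perfect square in Q, the polynomial is irreducible over Q. Its two roots generate a degree-2 extension, so [K:Q] = 2.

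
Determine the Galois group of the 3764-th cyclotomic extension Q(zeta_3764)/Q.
|Gal(Q(zeta_3764)/Q)| = phi(3764) = 1880; group ≅ (Z/3764Z)^* ≅ Z/2Z × Z/940Z

The n-th cyclotomic polynomial Φ_3764(x) is the minimal polynomial of zeta_3764 over Q and has degree phi(3764) = 1880. So Q(zeta_3764) is a degree-1880 Galois extension with Galois group (Z/3764Z)^*. By CRT, (Z/3764Z)^* ≅ (Z/4Z)^* × (Z/941Z)^*. Each prime-power unit group is (Z/4Z)^* ≅ Z/2Z; (Z/941Z)^* ≅ Z/940Z. Hence Gal(Q(zeta_3764)/Q) ≅ Z/2Z × Z/940Z.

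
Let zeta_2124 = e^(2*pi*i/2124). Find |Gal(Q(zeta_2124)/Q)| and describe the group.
|Gal(Q(zeta_2124)/Q)| = phi(2124) = 696; group ≅ (Z/2124Z)^* ≅ Z/2Z × Z/6Z × Z/58Z

The n-th cyclotomic polynomial Φ_2124(x) is the minimal polynomial of zeta_2124 over Q and has degree phi(2124) = 696. So Q(zeta_2124) is a degree-696 Galois extension with Galois group (Z/2124Z)^*. By CRT, (Z/2124Z)^* ≅ (Z/4Z)^* × (Z/9Z)^* × (Z/59Z)^*. Each prime-power unit group is (Z/4Z)^* ≅ Z/2Z; (Z/9Z)^* ≅ Z/6Z; (Z/59Z)^* ≅ Z/58Z. Hence Gal(Q(zeta_2124)/Q) ≅ Z/2Z × Z/6Z × Z/58Z.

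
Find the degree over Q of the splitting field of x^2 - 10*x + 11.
[K:Q] = 2

The discriminant of x^2 + (-10)*x + (11) is b^2 - 4c = 100 - (44) = 56. Since 56 is not a perfect square in Q, the polynomial is irreducible over Q. Its two roots generate a degree-2 extension, so [K:Q] = 2.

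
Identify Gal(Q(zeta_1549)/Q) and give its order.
|Gal(Q(zeta_1549)/Q)| = phi(1549) = 1548; group ≅ (Z/1549Z)^* ≅ Z/1548Z

The n-th cyclotomic polynomial Φ_1549(x) is the minimal polynomial of zeta_1549 over Q and has degree phi(1549) = 1548. So Q(zeta_1549) is a degree-1548 Galois extension with Galois group (Z/1549Z)^*. (Z/1549Z)^* is cyclic since 1549 is an odd prime power (or 4). Hence Gal(Q(zeta_1549)/Q) ≅ Z/1548Z.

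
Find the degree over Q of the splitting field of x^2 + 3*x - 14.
[K:Q] = 2

The discriminant of x^2 + (3)*x + (-14) is b^2 - 4c = 9 - (-56) = 65. Since 65 is not a perfect square in Q, the polynomial is irreducible over Q. Its two roots generate a degree-2 extension, so [K:Q] = 2.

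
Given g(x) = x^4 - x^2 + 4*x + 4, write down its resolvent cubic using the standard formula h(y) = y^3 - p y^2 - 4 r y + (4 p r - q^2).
h(y) = y^3 + y^2 - 16*y - 32

Identify coefficients: p = -1, q = 4, r = 4.
Plug into h(y) = y^3 - p y^2 - 4 r y + (4 p r - q^2):
  h(y) = y^3 - (-1) y^2 - 4*(4) y + (4*(-1)*(4) - (4)^2)
       = y^3 + (1) y^2 + (-16) y + (-32).
Simplifying: h(y) = y^3 + y^2 - 16*y - 32.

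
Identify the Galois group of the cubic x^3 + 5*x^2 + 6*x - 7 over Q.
Gal(K/Q) = S_3 (symmetric group of order 6)

Compute the discriminant of x^3 + (5)*x^2 + (6)*x + (-7): Δ = -1567. Since Δ is not a rational square, the Galois group is not contained in A_3; it must be the full S_3 (irreducibility of the cubic rules out anything smaller).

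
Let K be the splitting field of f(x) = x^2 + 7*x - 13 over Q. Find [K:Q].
[K:Q] = 2

The discriminant of x^2 + (7)*x + (-13) is b^2 - 4c = 49 - (-52) = 101. Since 101 is not a perfect square in Q, the polynomial is irreducible over Q. Its two roots generate a degree-2 extension, so [K:Q] = 2.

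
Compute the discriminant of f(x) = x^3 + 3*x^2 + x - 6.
Δ = -643

For x^3 + a x^2 + b x + c the discriminant is Δ = 18 a b c - 4 a^3 c + a^2 b^2 - 4 b^3 - 27 c^2.
Plug a = 3, b = 1, c = -6:
  18*(3)*(1)*(-6) - 4*(3)^3*(-6) + (3)^2*(1)^2 - 4*(1)^3 - 27*(-6)^2
  = -324 + (648) + 9 + (-4) + (-972)
  = -643.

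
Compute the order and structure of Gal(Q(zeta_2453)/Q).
|Gal(Q(zeta_2453)/Q)| = phi(2453) = 2220; group ≅ (Z/2453Z)^* ≅ Z/10Z × Z/222Z

The n-th cyclotomic polynomial Φ_2453(x) is the minimal polynomial of zeta_2453 over Q and has degree phi(2453) = 2220. So Q(zeta_2453) is a degree-2220 Galois extension with Galois group (Z/2453Z)^*. By CRT, (Z/2453Z)^* ≅ (Z/11Z)^* × (Z/223Z)^*. Each prime-power unit group is (Z/11Z)^* ≅ Z/10Z; (Z/223Z)^* ≅ Z/222Z. Hence Gal(Q(zeta_2453)/Q) ≅ Z/10Z × Z/222Z.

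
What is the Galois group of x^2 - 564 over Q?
Gal(K/Q) = Z/2Z (cyclic of order 2)

x^2 - 564 is irreducible over Q since 564 is not a rational square. The splitting field Q(sqrt(564)) has degree 2 over Q, and its unique nontrivial automorphism is sqrt(564) ↦ -sqrt(564). Hence Gal(Q(sqrt(564))/Q) = Z/2Z.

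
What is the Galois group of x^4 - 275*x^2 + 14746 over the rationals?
Gal(K/Q) = V_4 (Klein four-group, Z/2Z × Z/2Z)

f factors as (x^2 - 73)(x^2 - 202), so the splitting field is K = Q(sqrt(73), sqrt(202)). The elements 73, 202, 14746 are all non-squares in Q, so sqrt(73) and sqrt(202) generate independent quadratic extensions. Thus [K:Q] = 4 and Gal(K/Q) is generated by the two order-2 automorphisms sqrt(73) ↦ -sqrt(73) and sqrt(202) ↦ -sqrt(202), giving V_4.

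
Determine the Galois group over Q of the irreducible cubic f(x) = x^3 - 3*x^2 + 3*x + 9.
Gal(K/Q) = S_3 (symmetric group of order 6)

Compute the discriminant of x^3 + (-3)*x^2 + (3)*x + (9): Δ = -2700. Since Δ is not a rational square, the Galois group is not contained in A_3; it must be the full S_3 (irreducibility of the cubic rules out anything smaller).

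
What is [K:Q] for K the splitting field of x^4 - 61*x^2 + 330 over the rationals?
[K:Q] = 4

f factors as (x^2 - 55)(x^2 - 6); the splitting field is K = Q(sqrt(55), sqrt(6)). Since 55, 6, and 330 are all non-squares in Q, the three subfields Q(sqrt(55)), Q(sqrt(6)), Q(sqrt(330)) are distinct degree-2 extensions, so [K:Q] = 4 (Klein four Galois group).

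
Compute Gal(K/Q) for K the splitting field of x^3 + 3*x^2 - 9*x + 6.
Gal(K/Q) = S_3 (symmetric group of order 6)

Compute the discriminant of x^3 + (3)*x^2 + (-9)*x + (6): Δ = -891. Since Δ is not a rational square, the Galois group is not contained in A_3; it must be the full S_3 (irreducibility of the cubic rules out anything smaller).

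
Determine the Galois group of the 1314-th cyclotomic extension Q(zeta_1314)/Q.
|Gal(Q(zeta_1314)/Q)| = phi(1314) = 432; group ≅ (Z/1314Z)^* ≅ Z/6Z × Z/72Z

The n-th cyclotomic polynomial Φ_1314(x) is the minimal polynomial of zeta_1314 over Q and has degree phi(1314) = 432. So Q(zeta_1314) is a degree-432 Galois extension with Galois group (Z/1314Z)^*. By CRT, (Z/1314Z)^* ≅ (Z/2Z)^* × (Z/9Z)^* × (Z/73Z)^*. Each prime-power unit group is (Z/2Z)^* ≅ trivial group (order 1); (Z/9Z)^* ≅ Z/6Z; (Z/73Z)^* ≅ Z/72Z. Hence Gal(Q(zeta_1314)/Q) ≅ Z/6Z × Z/72Z.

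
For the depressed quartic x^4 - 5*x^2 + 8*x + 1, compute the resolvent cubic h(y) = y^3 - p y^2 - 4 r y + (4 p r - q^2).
h(y) = y^3 + 5*y^2 - 4*y - 84

Identify coefficients: p = -5, q = 8, r = 1.
Plug into h(y) = y^3 - p y^2 - 4 r y + (4 p r - q^2):
  h(y) = y^3 - (-5) y^2 - 4*(1) y + (4*(-5)*(1) - (8)^2)
       = y^3 + (5) y^2 + (-4) y + (-84).
Simplifying: h(y) = y^3 + 5*y^2 - 4*y - 84.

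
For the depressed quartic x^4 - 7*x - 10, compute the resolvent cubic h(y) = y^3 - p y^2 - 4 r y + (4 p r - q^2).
h(y) = y^3 + 40*y - 49

Identify coefficients: p = 0, q = -7, r = -10.
Plug into h(y) = y^3 - p y^2 - 4 r y + (4 p r - q^2):
  h(y) = y^3 - (0) y^2 - 4*(-10) y + (4*(0)*(-10) - (-7)^2)
       = y^3 + (0) y^2 + (40) y + (-49).
Simplifying: h(y) = y^3 + 40*y - 49.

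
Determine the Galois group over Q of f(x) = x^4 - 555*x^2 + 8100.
Gal(K/Q) = Z/2Z (cyclic of order 2)

f factors as (x^2 - 15)(x^2 - 540), so the splitting field is K = Q(sqrt(15), sqrt(540)). The squarefree part of 15 is 15 and the squarefree part of 540 is also 15, so sqrt(15) and sqrt(540) are both rational multiples of sqrt(15). Hence Q(sqrt(15)) = Q(sqrt(540)) = Q(sqrt(15)), and the splitting field collapses to a single degree-2 extension with Galois group Z/2Z.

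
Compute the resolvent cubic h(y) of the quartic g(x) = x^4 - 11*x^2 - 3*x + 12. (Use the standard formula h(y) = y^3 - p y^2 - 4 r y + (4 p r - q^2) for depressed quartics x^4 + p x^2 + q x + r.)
h(y) = y^3 + 11*y^2 - 48*y - 537

Identify coefficients: p = -11, q = -3, r = 12.
Plug into h(y) = y^3 - p y^2 - 4 r y + (4 p r - q^2):
  h(y) = y^3 - (-11) y^2 - 4*(12) y + (4*(-11)*(12) - (-3)^2)
       = y^3 + (11) y^2 + (-48) y + (-537).
Simplifying: h(y) = y^3 + 11*y^2 - 48*y - 537.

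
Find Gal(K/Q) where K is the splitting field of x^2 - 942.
Gal(K/Q) = Z/2Z (cyclic of order 2)

x^2 - 942 is irreducible over Q since 942 is not a rational square. The splitting field Q(sqrt(942)) has degree 2 over Q, and its unique nontrivial automorphism is sqrt(942) ↦ -sqrt(942). Hence Gal(Q(sqrt(942))/Q) = Z/2Z.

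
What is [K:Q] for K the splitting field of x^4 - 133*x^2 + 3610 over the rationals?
[K:Q] = 4

f factors as (x^2 - 38)(x^2 - 95); the splitting field is K = Q(sqrt(38), sqrt(95)). Since 38, 95, and 3610 are all non-squares in Q, the three subfields Q(sqrt(38)), Q(sqrt(95)), Q(sqrt(3610)) are distinct degree-2 extensions, so [K:Q] = 4 (Klein four Galois group).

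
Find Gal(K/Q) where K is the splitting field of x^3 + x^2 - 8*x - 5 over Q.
Gal(K/Q) = S_3 (symmetric group of order 6)

Compute the discriminant of x^3 + (1)*x^2 + (-8)*x + (-5): Δ = 2177. Since Δ is not a rational square, the Galois group is not contained in A_3; it must be the full S_3 (irreducibility of the cubic rules out anything smaller).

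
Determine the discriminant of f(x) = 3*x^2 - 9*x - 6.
Δ = 153

For a quadratic a x^2 + b x + c the discriminant is Δ = b^2 - 4ac = (-9)^2 - 4*(3)*(-6) = 81 - (-72) = 153.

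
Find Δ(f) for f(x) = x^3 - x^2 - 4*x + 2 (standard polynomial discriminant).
Δ = 316

For x^3 + a x^2 + b x + c the discriminant is Δ = 18 a b c - 4 a^3 c + a^2 b^2 - 4 b^3 - 27 c^2.
Plug a = -1, b = -4, c = 2:
  18*(-1)*(-4)*(2) - 4*(-1)^3*(2) + (-1)^2*(-4)^2 - 4*(-4)^3 - 27*(2)^2
  = 144 + (8) + 16 + (256) + (-108)
  = 316.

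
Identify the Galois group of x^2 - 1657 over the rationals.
Gal(K/Q) = Z/2Z (cyclic of order 2)

x^2 - 1657 is irreducible over Q since 1657 is not a rational square. The splitting field Q(sqrt(1657)) has degree 2 over Q, and its unique nontrivial automorphism is sqrt(1657) ↦ -sqrt(1657). Hence Gal(Q(sqrt(1657))/Q) = Z/2Z.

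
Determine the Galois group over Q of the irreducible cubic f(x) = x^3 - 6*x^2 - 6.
Gal(K/Q) = S_3 (symmetric group of order 6)

Compute the discriminant of x^3 + (-6)*x^2 + (0)*x + (-6): Δ = -6156. Since Δ is not a rational square, the Galois group is not contained in A_3; it must be the full S_3 (irreducibility of the cubic rules out anything smaller).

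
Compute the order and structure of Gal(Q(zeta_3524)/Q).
|Gal(Q(zeta_3524)/Q)| = phi(3524) = 1760; group ≅ (Z/3524Z)^* ≅ Z/2Z × Z/880Z

The n-th cyclotomic polynomial Φ_3524(x) is the minimal polynomial of zeta_3524 over Q and has degree phi(3524) = 1760. So Q(zeta_3524) is a degree-1760 Galois extension with Galois group (Z/3524Z)^*. By CRT, (Z/3524Z)^* ≅ (Z/4Z)^* × (Z/881Z)^*. Each prime-power unit group is (Z/4Z)^* ≅ Z/2Z; (Z/881Z)^* ≅ Z/880Z. Hence Gal(Q(zeta_3524)/Q) ≅ Z/2Z × Z/880Z.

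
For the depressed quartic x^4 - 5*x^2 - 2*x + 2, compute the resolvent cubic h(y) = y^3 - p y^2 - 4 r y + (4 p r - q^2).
h(y) = y^3 + 5*y^2 - 8*y - 44

Identify coefficients: p = -5, q = -2, r = 2.
Plug into h(y) = y^3 - p y^2 - 4 r y + (4 p r - q^2):
  h(y) = y^3 - (-5) y^2 - 4*(2) y + (4*(-5)*(2) - (-2)^2)
       = y^3 + (5) y^2 + (-8) y + (-44).
Simplifying: h(y) = y^3 + 5*y^2 - 8*y - 44.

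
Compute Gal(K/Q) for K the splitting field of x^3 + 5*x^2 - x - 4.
Gal(K/Q) = S_3 (symmetric group of order 6)

Compute the discriminant of x^3 + (5)*x^2 + (-1)*x + (-4): Δ = 1957. Since Δ is not a rational square, the Galois group is not contained in A_3; it must be the full S_3 (irreducibility of the cubic rules out anything smaller).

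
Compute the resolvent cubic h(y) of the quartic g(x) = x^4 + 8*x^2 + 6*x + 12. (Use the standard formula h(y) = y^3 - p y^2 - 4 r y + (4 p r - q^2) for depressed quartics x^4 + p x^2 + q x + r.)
h(y) = y^3 - 8*y^2 - 48*y + 348

Identify coefficients: p = 8, q = 6, r = 12.
Plug into h(y) = y^3 - p y^2 - 4 r y + (4 p r - q^2):
  h(y) = y^3 - (8) y^2 - 4*(12) y + (4*(8)*(12) - (6)^2)
       = y^3 + (-8) y^2 + (-48) y + (348).
Simplifying: h(y) = y^3 - 8*y^2 - 48*y + 348.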